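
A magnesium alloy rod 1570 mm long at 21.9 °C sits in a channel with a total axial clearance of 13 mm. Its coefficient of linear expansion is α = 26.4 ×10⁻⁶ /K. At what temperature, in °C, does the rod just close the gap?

336 °C

α·L₀·ΔT = 13.0 mm ⇒ ΔT = 13.0 / (26.4×10⁻⁶ × 1570.0) = 313.6 K.
T = 21.9 + 313.6 = 335.5 °C.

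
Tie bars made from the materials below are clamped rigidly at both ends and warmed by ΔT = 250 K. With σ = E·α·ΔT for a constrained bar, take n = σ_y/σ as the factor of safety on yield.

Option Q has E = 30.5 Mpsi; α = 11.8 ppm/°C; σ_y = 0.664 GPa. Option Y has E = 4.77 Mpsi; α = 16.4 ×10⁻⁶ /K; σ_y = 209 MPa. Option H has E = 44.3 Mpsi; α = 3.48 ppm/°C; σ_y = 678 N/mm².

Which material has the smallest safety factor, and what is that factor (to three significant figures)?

option Q, n = 1.07

Per material, after unit conversion:
  option Q: E = 210.3, α = 11.8, σ_y = 664.0 → σ = 620 MPa, n = 1.07
  option Y: E = 32.89, α = 16.4, σ_y = 209.0 → σ = 135 MPa, n = 1.55
  option H: E = 305.4, α = 3.48, σ_y = 678.0 → σ = 266 MPa, n = 2.55
Smallest n: option Q with n = 1.07.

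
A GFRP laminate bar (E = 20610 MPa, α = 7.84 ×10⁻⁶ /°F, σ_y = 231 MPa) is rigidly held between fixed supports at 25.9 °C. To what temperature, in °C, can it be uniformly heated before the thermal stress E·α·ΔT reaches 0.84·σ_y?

E = 20610 MPa = 20.61 GPa.
α = 7.84×10⁻⁶/°F × 9/5 = 14.1×10⁻⁶/K.
E·α·ΔT = 194.0 MPa ⇒ ΔT = 194.0 / (20.61×10³ × 14.1×10⁻⁶) = 667.2 K.
T = 25.9 + 667.2 = 693.1 °C.

693 °C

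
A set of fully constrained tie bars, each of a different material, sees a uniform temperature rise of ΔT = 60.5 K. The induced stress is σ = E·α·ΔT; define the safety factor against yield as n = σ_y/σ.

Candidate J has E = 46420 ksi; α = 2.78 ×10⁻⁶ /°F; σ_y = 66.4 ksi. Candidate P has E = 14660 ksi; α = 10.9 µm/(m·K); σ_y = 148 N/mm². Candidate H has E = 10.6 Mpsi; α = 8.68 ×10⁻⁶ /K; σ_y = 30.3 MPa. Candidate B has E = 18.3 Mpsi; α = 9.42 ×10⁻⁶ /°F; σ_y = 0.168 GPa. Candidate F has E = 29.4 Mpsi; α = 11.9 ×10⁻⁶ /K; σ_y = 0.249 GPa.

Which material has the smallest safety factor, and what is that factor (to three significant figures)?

candidate H, n = 0.789

Converting E to GPa, α to ×10⁻⁶/K, σ_y to MPa, then σ and n for each:
  candidate J: E = 320.1, α = 5.00, σ_y = 457.8 → σ = 96.9 MPa, n = 4.72
  candidate P: E = 101.1, α = 10.9, σ_y = 148.0 → σ = 66.7 MPa, n = 2.22
  candidate H: E = 73.08, α = 8.68, σ_y = 30.30 → σ = 38.4 MPa, n = 0.789
  candidate B: E = 126.2, α = 17.0, σ_y = 168.0 → σ = 129 MPa, n = 1.30
  candidate F: E = 202.7, α = 11.9, σ_y = 249.0 → σ = 146 MPa, n = 1.71
Candidate H has the lowest safety factor, n = 0.789.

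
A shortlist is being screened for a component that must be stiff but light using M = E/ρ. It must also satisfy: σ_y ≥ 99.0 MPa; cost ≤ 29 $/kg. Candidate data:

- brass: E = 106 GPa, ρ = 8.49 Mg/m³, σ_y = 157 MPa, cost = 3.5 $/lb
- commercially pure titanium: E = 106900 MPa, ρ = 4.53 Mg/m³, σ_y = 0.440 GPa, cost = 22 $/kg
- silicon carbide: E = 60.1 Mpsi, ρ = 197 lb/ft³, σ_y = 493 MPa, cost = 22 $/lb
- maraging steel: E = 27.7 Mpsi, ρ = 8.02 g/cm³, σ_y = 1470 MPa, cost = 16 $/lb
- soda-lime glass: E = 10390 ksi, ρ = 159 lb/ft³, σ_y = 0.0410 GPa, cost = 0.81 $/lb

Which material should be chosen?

commercially pure titanium

Screen on constraints: σ_y ≥ 99.0 MPa; cost ≤ 29 $/kg. Survivors: brass, commercially pure titanium.
In SI units:
  brass: E = 106.0 GPa, ρ = 8490 kg/m³
  commercially pure titanium: E = 106.9 GPa, ρ = 4530 kg/m³
  commercially pure titanium: M = 23.6 MN·m/kg
  brass: M = 12.5 MN·m/kg
Commercially pure titanium has the largest M.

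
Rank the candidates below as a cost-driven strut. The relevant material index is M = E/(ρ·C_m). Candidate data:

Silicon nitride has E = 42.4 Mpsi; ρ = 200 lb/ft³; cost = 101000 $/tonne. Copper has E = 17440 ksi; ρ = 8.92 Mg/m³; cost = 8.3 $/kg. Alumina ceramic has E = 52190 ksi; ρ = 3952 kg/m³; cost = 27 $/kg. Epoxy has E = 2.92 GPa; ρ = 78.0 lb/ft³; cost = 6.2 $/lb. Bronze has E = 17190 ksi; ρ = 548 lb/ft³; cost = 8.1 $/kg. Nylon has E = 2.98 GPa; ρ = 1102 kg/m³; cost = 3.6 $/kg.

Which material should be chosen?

alumina ceramic

After converting to SI:
  silicon nitride: E = 292.3 GPa, ρ = 3204 kg/m³, cost = 101.0 $/kg
  copper: E = 120.2 GPa, ρ = 8920 kg/m³, cost = 8.300 $/kg
  alumina ceramic: E = 359.8 GPa, ρ = 3952 kg/m³, cost = 27.00 $/kg
  epoxy: E = 2.920 GPa, ρ = 1249 kg/m³, cost = 13.67 $/kg
  bronze: E = 118.5 GPa, ρ = 8778 kg/m³, cost = 8.100 $/kg
  nylon: E = 2.980 GPa, ρ = 1102 kg/m³, cost = 3.600 $/kg
  alumina ceramic: M = 3.37 MN·m per $
  bronze: M = 1.67 MN·m per $
  copper: M = 1.62 MN·m per $
  silicon nitride: M = 0.903 MN·m per $
  nylon: M = 0.751 MN·m per $
  epoxy: M = 0.171 MN·m per $
Alumina ceramic ranks first.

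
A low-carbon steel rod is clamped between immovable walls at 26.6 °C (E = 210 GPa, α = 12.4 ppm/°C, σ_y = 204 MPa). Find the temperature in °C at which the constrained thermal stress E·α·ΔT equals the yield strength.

E·α·ΔT = 204.0 MPa ⇒ ΔT = 204.0 / (210.0×10³ × 12.4×10⁻⁶) = 78.34 K.
T = 26.6 + 78.34 = 104.9 °C.

105 °C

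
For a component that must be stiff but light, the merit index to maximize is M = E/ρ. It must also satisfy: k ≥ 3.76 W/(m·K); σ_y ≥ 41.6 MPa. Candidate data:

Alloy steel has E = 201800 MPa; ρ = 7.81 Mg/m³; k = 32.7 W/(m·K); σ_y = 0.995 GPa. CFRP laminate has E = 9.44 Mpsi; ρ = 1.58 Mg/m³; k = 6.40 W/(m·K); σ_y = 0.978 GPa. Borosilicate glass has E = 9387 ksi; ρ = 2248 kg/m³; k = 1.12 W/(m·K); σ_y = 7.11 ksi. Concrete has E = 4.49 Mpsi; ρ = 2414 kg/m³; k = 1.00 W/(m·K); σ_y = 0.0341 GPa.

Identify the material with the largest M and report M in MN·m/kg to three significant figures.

Screen on constraints: k ≥ 3.76 W/(m·K); σ_y ≥ 41.6 MPa. Survivors: alloy steel, CFRP laminate.
Putting every candidate on a common basis:
  alloy steel: E = 201.8 GPa, ρ = 7810 kg/m³
  CFRP laminate: E = 65.09 GPa, ρ = 1580 kg/m³
  CFRP laminate: M = 41.2 MN·m/kg
  alloy steel: M = 25.8 MN·m/kg
CFRP laminate has the largest M.

CFRP laminate, M = 41.2 MN·m/kg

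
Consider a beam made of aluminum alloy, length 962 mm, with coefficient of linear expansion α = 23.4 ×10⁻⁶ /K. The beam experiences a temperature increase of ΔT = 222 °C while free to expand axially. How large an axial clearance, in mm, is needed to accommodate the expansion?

5.00 mm

ΔL = α·L₀·ΔT = 23.4×10⁻⁶ × 962 mm × 222.0 K = 5.00 mm.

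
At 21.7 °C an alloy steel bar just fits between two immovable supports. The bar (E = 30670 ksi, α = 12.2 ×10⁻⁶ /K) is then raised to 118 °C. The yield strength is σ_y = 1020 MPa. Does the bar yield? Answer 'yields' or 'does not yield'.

does not yield

E = 30670 ksi = 211.5 GPa.
ΔT = 96.30 K. Constrained thermal stress σ = E·α·ΔT = 211.5×10³ MPa × 12.2×10⁻⁶ × 96.30 = 248 MPa (compressive).
Compare to σ_y = 1020 MPa: σ < σ_y, so it does not yield.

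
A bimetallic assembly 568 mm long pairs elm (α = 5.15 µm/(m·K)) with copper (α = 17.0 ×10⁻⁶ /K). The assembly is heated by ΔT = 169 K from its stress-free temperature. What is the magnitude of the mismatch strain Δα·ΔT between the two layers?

2.00×10⁻³

Δα = |5.15 − 17.0|×10⁻⁶/K = 11.8×10⁻⁶/K.
Mismatch strain = Δα·ΔT = 11.8×10⁻⁶ × 169.0 = 2.00×10⁻³.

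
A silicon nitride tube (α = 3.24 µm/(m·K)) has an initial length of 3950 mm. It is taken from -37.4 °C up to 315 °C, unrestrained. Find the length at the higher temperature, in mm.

ΔT = 315 − (-37.4) = 352.4 K.
ΔL = α·L₀·ΔT = 3.24×10⁻⁶ × 3950 mm × 352.4 K = 4.51 mm.
L = L₀ + ΔL = 3950 + 4.51 = 3954.5 mm.

3954.5 mm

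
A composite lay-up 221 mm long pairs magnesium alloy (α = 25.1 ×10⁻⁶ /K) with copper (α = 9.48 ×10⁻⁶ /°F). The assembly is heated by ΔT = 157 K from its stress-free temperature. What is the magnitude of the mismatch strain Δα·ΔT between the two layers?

1.26×10⁻³

copper: α = 9.48×10⁻⁶/°F × 9/5 = 17.1×10⁻⁶/K.
Δα = |25.1 − 17.1|×10⁻⁶/K = 8.04×10⁻⁶/K.
Mismatch strain = Δα·ΔT = 8.04×10⁻⁶ × 157.0 = 1.26×10⁻³.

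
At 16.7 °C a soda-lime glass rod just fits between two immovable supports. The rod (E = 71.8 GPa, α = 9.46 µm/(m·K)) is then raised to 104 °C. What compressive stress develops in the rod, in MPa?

ΔT = 87.30 K. Constrained thermal stress σ = E·α·ΔT = 71.80×10³ MPa × 9.46×10⁻⁶ × 87.30 = 59.3 MPa (compressive).

59.3 MPa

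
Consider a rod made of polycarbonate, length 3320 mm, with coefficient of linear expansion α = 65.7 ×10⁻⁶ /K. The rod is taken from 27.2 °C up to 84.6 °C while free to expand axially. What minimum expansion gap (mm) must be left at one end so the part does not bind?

ΔT = 84.6 − 27.2 = 57.40 K.
ΔL = α·L₀·ΔT = 65.7×10⁻⁶ × 3320 mm × 57.40 K = 12.5 mm.

12.5 mm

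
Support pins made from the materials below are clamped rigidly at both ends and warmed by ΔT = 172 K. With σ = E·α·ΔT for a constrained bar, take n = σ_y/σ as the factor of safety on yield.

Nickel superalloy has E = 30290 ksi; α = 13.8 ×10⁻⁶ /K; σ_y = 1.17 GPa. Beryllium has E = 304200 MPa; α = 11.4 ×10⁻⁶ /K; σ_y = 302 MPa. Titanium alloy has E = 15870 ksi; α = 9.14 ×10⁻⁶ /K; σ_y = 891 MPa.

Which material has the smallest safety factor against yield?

beryllium

Converting E to GPa, α to ×10⁻⁶/K, σ_y to MPa, then σ and n for each:
  nickel superalloy: E = 208.8, α = 13.8, σ_y = 1170 → σ = 496 MPa, n = 2.36
  beryllium: E = 304.2, α = 11.4, σ_y = 302.0 → σ = 596 MPa, n = 0.506
  titanium alloy: E = 109.4, α = 9.14, σ_y = 891.0 → σ = 172 MPa, n = 5.18
The minimum is beryllium at n = 0.506.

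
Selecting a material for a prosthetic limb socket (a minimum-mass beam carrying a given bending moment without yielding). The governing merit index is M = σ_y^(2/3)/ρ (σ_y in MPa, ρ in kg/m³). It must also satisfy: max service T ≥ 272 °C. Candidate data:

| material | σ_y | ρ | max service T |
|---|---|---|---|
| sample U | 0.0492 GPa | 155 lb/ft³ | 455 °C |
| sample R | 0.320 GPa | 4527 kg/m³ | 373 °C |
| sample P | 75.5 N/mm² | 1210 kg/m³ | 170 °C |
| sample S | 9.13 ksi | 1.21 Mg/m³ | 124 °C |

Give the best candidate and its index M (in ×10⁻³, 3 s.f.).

sample R, M = 10.3×10⁻³

Screen on constraints: max service T ≥ 272 °C. Survivors: sample U, sample R.
After converting to SI:
  sample U: σ_y = 49.20 MPa, ρ = 2483 kg/m³
  sample R: σ_y = 320.0 MPa, ρ = 4527 kg/m³
  sample R: M = 10.3×10⁻³
  sample U: M = 5.41×10⁻³
Sample R ranks first.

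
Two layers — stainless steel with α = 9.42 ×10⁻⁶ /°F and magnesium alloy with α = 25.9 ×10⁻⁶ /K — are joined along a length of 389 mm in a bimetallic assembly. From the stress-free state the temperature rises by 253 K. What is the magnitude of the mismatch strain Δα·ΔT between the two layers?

2.26×10⁻³

stainless steel: α = 9.42×10⁻⁶/°F × 9/5 = 17.0×10⁻⁶/K.
Δα = |17.0 − 25.9|×10⁻⁶/K = 8.94×10⁻⁶/K.
Mismatch strain = Δα·ΔT = 8.94×10⁻⁶ × 253.0 = 2.26×10⁻³.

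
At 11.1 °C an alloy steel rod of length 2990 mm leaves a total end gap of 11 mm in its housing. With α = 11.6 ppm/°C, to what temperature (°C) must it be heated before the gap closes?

α·L₀·ΔT = 11.0 mm ⇒ ΔT = 11.0 / (11.6×10⁻⁶ × 2990.0) = 317.1 K.
T = 11.1 + 317.1 = 328.2 °C.

328 °C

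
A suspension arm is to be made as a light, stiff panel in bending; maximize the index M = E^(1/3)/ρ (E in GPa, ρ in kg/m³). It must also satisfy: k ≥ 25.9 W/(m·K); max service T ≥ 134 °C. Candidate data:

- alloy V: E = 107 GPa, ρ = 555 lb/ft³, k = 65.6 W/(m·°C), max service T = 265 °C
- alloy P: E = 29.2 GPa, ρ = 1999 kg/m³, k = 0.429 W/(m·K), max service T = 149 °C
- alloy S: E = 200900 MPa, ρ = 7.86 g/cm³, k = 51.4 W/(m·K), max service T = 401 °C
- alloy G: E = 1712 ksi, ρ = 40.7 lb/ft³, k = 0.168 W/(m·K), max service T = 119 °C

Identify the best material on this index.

alloy S

Screen on constraints: k ≥ 25.9 W/(m·K); max service T ≥ 134 °C. Survivors: alloy V, alloy S.
In SI units:
  alloy V: E = 107.0 GPa, ρ = 8890 kg/m³
  alloy S: E = 200.9 GPa, ρ = 7860 kg/m³
  alloy S: M = 0.745×10⁻³
  alloy V: M = 0.534×10⁻³
Alloy S ranks first.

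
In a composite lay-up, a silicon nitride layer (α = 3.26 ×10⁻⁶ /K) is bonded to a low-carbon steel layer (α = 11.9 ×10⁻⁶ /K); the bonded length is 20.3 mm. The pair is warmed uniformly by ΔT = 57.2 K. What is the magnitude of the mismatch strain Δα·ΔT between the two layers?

Δα = |3.26 − 11.9|×10⁻⁶/K = 8.64×10⁻⁶/K.
Mismatch strain = Δα·ΔT = 8.64×10⁻⁶ × 57.2 = 4.94×10⁻⁴.

4.94×10⁻⁴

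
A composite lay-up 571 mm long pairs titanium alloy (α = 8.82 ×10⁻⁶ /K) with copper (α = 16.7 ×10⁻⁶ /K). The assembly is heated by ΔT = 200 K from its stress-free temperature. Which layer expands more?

copper

α(titanium alloy) = 8.82×10⁻⁶/K vs α(copper) = 16.7×10⁻⁶/K.
Higher α expands more for the same ΔT: copper.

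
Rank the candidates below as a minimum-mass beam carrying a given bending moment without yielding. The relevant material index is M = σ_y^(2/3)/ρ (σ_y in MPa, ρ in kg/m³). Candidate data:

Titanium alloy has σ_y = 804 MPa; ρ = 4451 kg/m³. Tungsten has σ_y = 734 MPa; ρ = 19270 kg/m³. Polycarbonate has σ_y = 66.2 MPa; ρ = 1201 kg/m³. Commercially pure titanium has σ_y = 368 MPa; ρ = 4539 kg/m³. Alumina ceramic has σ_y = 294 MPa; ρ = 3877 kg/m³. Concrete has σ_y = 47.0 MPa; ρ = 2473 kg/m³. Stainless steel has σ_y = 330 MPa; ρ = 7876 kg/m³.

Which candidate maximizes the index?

Evaluate M for each candidate:
  titanium alloy: M = 19.4×10⁻³
  polycarbonate: M = 13.6×10⁻³
  alumina ceramic: M = 11.4×10⁻³
  commercially pure titanium: M = 11.3×10⁻³
  stainless steel: M = 6.06×10⁻³
  concrete: M = 5.27×10⁻³
  tungsten: M = 4.22×10⁻³
Titanium alloy has the largest M.

titanium alloy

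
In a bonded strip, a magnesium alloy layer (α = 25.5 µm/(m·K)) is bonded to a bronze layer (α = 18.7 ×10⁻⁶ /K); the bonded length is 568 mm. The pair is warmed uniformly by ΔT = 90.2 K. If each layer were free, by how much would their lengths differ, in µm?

Δα = |25.5 − 18.7|×10⁻⁶/K = 6.80×10⁻⁶/K.
ΔL_mismatch = Δα·L·ΔT = 6.80×10⁻⁶ × 568.0 mm × 90.2 K = 348 µm.

348 µm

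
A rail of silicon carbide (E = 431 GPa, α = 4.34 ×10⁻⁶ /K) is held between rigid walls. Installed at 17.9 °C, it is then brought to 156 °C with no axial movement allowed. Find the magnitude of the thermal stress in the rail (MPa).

258 MPa

ΔT = 138.1 K. Constrained thermal stress σ = E·α·ΔT = 431.0×10³ MPa × 4.34×10⁻⁶ × 138.1 = 258 MPa (compressive).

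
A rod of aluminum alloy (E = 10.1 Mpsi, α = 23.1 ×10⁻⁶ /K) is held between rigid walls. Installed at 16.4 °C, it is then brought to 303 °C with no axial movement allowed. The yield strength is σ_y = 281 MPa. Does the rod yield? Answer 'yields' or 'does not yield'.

yields

E = 10.1 Mpsi = 69.64 GPa.
ΔT = 286.6 K. Constrained thermal stress σ = E·α·ΔT = 69.64×10³ MPa × 23.1×10⁻⁶ × 286.6 = 461 MPa (compressive).
Compare to σ_y = 281 MPa: σ ≥ σ_y, so it yields.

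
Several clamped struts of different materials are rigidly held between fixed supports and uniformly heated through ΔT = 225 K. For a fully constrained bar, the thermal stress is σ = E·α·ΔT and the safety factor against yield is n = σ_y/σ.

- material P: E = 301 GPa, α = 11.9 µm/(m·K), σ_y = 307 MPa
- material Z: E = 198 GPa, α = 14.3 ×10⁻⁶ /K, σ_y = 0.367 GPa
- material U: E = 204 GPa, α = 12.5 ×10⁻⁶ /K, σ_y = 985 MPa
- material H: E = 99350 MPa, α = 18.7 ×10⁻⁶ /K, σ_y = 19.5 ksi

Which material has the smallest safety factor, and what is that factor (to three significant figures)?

material H, n = 0.322

Per material, after unit conversion:
  material P: E = 301.0, α = 11.9, σ_y = 307.0 → σ = 806 MPa, n = 0.381
  material Z: E = 198.0, α = 14.3, σ_y = 367.0 → σ = 637 MPa, n = 0.576
  material U: E = 204.0, α = 12.5, σ_y = 985.0 → σ = 574 MPa, n = 1.72
  material H: E = 99.35, α = 18.7, σ_y = 134.4 → σ = 418 MPa, n = 0.322
Smallest n: material H with n = 0.322.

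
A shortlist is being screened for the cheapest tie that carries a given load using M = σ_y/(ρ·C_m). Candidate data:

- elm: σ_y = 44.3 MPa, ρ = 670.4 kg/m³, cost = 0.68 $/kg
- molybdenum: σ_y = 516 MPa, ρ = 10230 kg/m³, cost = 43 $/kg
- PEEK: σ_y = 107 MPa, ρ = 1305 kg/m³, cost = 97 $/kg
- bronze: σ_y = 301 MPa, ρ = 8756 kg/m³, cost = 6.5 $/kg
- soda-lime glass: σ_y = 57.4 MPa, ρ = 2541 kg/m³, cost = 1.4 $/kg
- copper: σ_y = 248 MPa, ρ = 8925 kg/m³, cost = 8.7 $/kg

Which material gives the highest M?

elm

Evaluate M for each candidate:
  elm: M = 97.2 kN·m per $
  soda-lime glass: M = 16.1 kN·m per $
  bronze: M = 5.29 kN·m per $
  copper: M = 3.19 kN·m per $
  molybdenum: M = 1.17 kN·m per $
  PEEK: M = 0.845 kN·m per $
Elm ranks first.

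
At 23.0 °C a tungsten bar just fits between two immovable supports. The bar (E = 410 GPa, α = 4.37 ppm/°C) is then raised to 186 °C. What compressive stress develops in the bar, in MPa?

ΔT = 163.0 K. Constrained thermal stress σ = E·α·ΔT = 410.0×10³ MPa × 4.37×10⁻⁶ × 163.0 = 292 MPa (compressive).

292 MPa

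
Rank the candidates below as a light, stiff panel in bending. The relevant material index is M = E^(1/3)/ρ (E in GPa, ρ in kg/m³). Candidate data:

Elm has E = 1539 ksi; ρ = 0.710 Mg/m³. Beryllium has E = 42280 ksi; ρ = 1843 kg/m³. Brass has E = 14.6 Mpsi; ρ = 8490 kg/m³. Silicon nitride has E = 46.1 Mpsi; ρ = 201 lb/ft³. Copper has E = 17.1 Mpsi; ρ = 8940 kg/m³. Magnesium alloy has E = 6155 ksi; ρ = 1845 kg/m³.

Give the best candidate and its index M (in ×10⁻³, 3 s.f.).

beryllium, M = 3.60×10⁻³

Normalizing units and computing the index:
  elm: E = 10.61 GPa, ρ = 710.0 kg/m³
  beryllium: E = 291.5 GPa, ρ = 1843 kg/m³
  brass: E = 100.7 GPa, ρ = 8490 kg/m³
  silicon nitride: E = 317.8 GPa, ρ = 3220 kg/m³
  copper: E = 117.9 GPa, ρ = 8940 kg/m³
  magnesium alloy: E = 42.44 GPa, ρ = 1845 kg/m³
  beryllium: M = 3.60×10⁻³
  elm: M = 3.10×10⁻³
  silicon nitride: M = 2.12×10⁻³
  magnesium alloy: M = 1.89×10⁻³
  copper: M = 0.548×10⁻³
  brass: M = 0.548×10⁻³
Beryllium ranks first.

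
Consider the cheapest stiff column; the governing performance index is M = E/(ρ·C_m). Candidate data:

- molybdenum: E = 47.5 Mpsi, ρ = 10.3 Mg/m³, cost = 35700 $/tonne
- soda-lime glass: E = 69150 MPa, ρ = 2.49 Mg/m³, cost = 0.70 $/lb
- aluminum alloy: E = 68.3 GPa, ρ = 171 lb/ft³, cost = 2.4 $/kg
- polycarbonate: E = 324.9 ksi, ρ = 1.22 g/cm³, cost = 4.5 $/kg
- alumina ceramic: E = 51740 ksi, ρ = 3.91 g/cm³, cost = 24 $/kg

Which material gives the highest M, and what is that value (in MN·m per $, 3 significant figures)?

Putting every candidate on a common basis:
  molybdenum: E = 327.5 GPa, ρ = 10300 kg/m³, cost = 35.70 $/kg
  soda-lime glass: E = 69.15 GPa, ρ = 2490 kg/m³, cost = 1.543 $/kg
  aluminum alloy: E = 68.30 GPa, ρ = 2739 kg/m³, cost = 2.400 $/kg
  polycarbonate: E = 2.240 GPa, ρ = 1220 kg/m³, cost = 4.500 $/kg
  alumina ceramic: E = 356.7 GPa, ρ = 3910 kg/m³, cost = 24.00 $/kg
  soda-lime glass: M = 18.0 MN·m per $
  aluminum alloy: M = 10.4 MN·m per $
  alumina ceramic: M = 3.80 MN·m per $
  molybdenum: M = 0.891 MN·m per $
  polycarbonate: M = 0.408 MN·m per $
The maximum is for soda-lime glass.

soda-lime glass, M = 18.0 MN·m per $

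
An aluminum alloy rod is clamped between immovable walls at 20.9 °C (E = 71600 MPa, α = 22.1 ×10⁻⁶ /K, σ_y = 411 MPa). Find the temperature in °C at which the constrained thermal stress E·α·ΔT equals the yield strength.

281 °C

E = 71600 MPa = 71.60 GPa.
E·α·ΔT = 411.0 MPa ⇒ ΔT = 411.0 / (71.60×10³ × 22.1×10⁻⁶) = 259.7 K.
T = 20.9 + 259.7 = 280.6 °C.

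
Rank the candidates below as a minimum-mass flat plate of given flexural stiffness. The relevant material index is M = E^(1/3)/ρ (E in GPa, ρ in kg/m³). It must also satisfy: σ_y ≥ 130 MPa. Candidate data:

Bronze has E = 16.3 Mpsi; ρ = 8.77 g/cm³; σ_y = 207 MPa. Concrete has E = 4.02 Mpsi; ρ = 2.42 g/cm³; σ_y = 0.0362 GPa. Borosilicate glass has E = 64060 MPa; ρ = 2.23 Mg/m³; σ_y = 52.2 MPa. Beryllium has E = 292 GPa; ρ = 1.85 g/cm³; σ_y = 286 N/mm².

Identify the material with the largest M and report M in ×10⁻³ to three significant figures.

beryllium, M = 3.59×10⁻³

Screen on constraints: σ_y ≥ 130 MPa. Survivors: bronze, beryllium.
Putting every candidate on a common basis:
  bronze: E = 112.4 GPa, ρ = 8770 kg/m³
  beryllium: E = 292.0 GPa, ρ = 1850 kg/m³
  beryllium: M = 3.59×10⁻³
  bronze: M = 0.550×10⁻³
Highest index: beryllium.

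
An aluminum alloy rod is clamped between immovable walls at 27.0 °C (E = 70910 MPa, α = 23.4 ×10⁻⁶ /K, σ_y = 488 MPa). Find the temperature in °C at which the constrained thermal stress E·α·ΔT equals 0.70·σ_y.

E = 70910 MPa = 70.91 GPa.
E·α·ΔT = 341.6 MPa ⇒ ΔT = 341.6 / (70.91×10³ × 23.4×10⁻⁶) = 205.9 K.
T = 27.0 + 205.9 = 232.9 °C.

233 °C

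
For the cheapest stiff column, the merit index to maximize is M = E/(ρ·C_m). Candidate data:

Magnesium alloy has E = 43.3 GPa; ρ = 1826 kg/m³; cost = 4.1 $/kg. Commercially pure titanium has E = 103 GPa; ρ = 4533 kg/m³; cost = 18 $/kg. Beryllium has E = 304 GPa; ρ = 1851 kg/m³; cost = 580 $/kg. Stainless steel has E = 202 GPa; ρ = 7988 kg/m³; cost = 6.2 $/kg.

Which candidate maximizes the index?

magnesium alloy

Per-candidate index values:
  magnesium alloy: M = 5.78 MN·m per $
  stainless steel: M = 4.08 MN·m per $
  commercially pure titanium: M = 1.26 MN·m per $
  beryllium: M = 0.283 MN·m per $
Magnesium alloy has the largest M.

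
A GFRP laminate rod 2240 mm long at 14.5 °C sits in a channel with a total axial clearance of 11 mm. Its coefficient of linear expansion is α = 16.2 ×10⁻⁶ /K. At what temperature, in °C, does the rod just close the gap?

α·L₀·ΔT = 11.0 mm ⇒ ΔT = 11.0 / (16.2×10⁻⁶ × 2240.0) = 303.1 K.
T = 14.5 + 303.1 = 317.6 °C.

318 °C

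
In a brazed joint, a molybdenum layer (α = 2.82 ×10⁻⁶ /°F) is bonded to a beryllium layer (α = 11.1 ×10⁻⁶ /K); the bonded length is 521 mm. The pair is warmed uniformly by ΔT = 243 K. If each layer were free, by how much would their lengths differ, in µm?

763 µm

molybdenum: α = 2.82×10⁻⁶/°F × 9/5 = 5.08×10⁻⁶/K.
Δα = |5.08 − 11.1|×10⁻⁶/K = 6.02×10⁻⁶/K.
ΔL_mismatch = Δα·L·ΔT = 6.02×10⁻⁶ × 521.0 mm × 243.0 K = 763 µm.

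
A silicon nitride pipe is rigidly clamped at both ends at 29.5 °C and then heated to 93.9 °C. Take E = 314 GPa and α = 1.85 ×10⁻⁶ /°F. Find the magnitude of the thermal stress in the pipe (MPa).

67.3 MPa

α = 1.85×10⁻⁶/°F × 9/5 = 3.33×10⁻⁶/K.
ΔT = 64.40 K. Constrained thermal stress σ = E·α·ΔT = 314.0×10³ MPa × 3.33×10⁻⁶ × 64.40 = 67.3 MPa (compressive).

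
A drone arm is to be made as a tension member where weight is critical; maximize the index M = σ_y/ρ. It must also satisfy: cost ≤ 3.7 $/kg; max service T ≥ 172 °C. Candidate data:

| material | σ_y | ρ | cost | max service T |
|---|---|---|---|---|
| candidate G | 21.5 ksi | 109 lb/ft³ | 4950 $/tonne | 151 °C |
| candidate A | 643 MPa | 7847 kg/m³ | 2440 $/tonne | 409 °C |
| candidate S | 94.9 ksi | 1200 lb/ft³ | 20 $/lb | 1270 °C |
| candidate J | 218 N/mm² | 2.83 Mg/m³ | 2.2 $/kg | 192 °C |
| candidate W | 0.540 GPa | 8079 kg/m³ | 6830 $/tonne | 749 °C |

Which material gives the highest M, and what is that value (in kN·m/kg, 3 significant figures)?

candidate A, M = 81.9 kN·m/kg

Screen on constraints: cost ≤ 3.7 $/kg; max service T ≥ 172 °C. Survivors: candidate A, candidate J.
Putting every candidate on a common basis:
  candidate A: σ_y = 643.0 MPa, ρ = 7847 kg/m³
  candidate J: σ_y = 218.0 MPa, ρ = 2830 kg/m³
  candidate A: M = 81.9 kN·m/kg
  candidate J: M = 77.0 kN·m/kg
Candidate A ranks first.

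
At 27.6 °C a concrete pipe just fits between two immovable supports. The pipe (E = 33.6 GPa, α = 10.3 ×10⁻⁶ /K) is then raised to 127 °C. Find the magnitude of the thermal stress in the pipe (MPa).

34.4 MPa

ΔT = 99.40 K. Constrained thermal stress σ = E·α·ΔT = 33.60×10³ MPa × 10.3×10⁻⁶ × 99.40 = 34.4 MPa (compressive).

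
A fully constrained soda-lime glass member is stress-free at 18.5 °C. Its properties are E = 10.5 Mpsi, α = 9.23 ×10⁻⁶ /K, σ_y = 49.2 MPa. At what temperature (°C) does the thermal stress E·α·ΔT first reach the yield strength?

92.1 °C

E = 10.5 Mpsi = 72.39 GPa.
E·α·ΔT = 49.20 MPa ⇒ ΔT = 49.20 / (72.39×10³ × 9.23×10⁻⁶) = 73.63 K.
T = 18.5 + 73.63 = 92.13 °C.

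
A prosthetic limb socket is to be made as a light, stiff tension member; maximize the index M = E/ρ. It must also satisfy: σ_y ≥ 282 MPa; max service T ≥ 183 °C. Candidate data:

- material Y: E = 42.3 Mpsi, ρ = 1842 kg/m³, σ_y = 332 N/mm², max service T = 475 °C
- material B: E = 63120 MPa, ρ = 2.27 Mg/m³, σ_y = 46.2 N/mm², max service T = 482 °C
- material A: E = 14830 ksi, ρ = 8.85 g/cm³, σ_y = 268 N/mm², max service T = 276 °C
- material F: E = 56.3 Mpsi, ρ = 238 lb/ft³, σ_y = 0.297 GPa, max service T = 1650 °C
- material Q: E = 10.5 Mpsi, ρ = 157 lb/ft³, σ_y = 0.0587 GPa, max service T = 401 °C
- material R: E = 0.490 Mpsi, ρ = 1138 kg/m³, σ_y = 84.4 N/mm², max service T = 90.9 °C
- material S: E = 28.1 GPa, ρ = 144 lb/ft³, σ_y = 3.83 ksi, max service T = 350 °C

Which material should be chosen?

Screen on constraints: σ_y ≥ 282 MPa; max service T ≥ 183 °C. Survivors: material Y, material F.
After converting to SI:
  material Y: E = 291.6 GPa, ρ = 1842 kg/m³
  material F: E = 388.2 GPa, ρ = 3812 kg/m³
  material Y: M = 158 MN·m/kg
  material F: M = 102 MN·m/kg
The maximum is for material Y.

material Y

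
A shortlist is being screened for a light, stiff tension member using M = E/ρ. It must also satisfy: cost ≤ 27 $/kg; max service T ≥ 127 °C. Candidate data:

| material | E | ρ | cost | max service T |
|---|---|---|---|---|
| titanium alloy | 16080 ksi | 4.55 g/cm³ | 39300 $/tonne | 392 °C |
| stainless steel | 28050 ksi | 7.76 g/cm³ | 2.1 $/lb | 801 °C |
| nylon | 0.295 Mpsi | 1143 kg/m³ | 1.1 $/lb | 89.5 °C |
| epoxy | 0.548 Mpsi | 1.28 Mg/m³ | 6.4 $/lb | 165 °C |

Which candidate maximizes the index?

stainless steel

Screen on constraints: cost ≤ 27 $/kg; max service T ≥ 127 °C. Survivors: stainless steel, epoxy.
Putting every candidate on a common basis:
  stainless steel: E = 193.4 GPa, ρ = 7760 kg/m³
  epoxy: E = 3.778 GPa, ρ = 1280 kg/m³
  stainless steel: M = 24.9 MN·m/kg
  epoxy: M = 2.95 MN·m/kg
Stainless steel has the largest M.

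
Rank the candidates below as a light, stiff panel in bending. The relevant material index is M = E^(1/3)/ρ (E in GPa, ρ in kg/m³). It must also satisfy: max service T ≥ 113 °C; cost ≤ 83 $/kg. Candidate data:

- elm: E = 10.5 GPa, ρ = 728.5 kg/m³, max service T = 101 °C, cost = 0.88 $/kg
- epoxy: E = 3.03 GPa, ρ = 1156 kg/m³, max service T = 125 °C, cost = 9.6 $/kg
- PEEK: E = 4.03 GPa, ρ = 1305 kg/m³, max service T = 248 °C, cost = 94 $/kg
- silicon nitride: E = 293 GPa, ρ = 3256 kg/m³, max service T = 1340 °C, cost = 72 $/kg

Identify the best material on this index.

Screen on constraints: max service T ≥ 113 °C; cost ≤ 83 $/kg. Survivors: epoxy, silicon nitride.
Evaluate M for each candidate:
  silicon nitride: M = 2.04×10⁻³
  epoxy: M = 1.25×10⁻³
The maximum is for silicon nitride.

silicon nitride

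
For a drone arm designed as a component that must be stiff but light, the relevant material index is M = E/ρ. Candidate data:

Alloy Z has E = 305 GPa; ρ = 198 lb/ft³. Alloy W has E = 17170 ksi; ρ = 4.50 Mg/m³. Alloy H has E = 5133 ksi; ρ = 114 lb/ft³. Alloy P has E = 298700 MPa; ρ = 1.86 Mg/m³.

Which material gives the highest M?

Normalizing units and computing the index:
  alloy Z: E = 305.0 GPa, ρ = 3172 kg/m³
  alloy W: E = 118.4 GPa, ρ = 4500 kg/m³
  alloy H: E = 35.39 GPa, ρ = 1826 kg/m³
  alloy P: E = 298.7 GPa, ρ = 1860 kg/m³
  alloy P: M = 161 MN·m/kg
  alloy Z: M = 96.2 MN·m/kg
  alloy W: M = 26.3 MN·m/kg
  alloy H: M = 19.4 MN·m/kg
The maximum is for alloy P.

alloy P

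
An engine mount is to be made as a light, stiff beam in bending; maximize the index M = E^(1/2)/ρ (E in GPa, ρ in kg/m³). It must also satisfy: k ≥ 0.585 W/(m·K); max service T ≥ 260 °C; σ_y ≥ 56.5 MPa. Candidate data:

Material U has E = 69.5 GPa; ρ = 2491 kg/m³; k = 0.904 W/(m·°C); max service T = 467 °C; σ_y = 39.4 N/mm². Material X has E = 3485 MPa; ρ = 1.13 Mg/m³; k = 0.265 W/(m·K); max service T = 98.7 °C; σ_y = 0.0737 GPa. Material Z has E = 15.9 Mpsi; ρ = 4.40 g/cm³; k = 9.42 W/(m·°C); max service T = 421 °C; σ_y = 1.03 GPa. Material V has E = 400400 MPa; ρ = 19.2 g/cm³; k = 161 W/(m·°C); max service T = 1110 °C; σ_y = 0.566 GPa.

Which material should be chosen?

material Z

Screen on constraints: k ≥ 0.585 W/(m·K); max service T ≥ 260 °C; σ_y ≥ 56.5 MPa. Survivors: material Z, material V.
After converting to SI:
  material Z: E = 109.6 GPa, ρ = 4400 kg/m³
  material V: E = 400.4 GPa, ρ = 19200 kg/m³
  material Z: M = 2.38×10⁻³
  material V: M = 1.04×10⁻³
Highest index: material Z.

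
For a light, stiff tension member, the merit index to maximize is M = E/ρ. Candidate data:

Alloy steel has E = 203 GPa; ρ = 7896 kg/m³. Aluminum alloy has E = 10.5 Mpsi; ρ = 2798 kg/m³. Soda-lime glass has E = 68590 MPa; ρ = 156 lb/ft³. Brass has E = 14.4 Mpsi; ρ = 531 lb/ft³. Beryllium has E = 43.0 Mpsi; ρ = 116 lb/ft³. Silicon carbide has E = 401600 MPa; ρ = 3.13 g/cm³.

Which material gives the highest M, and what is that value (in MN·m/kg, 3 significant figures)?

beryllium, M = 160 MN·m/kg

After converting to SI:
  alloy steel: E = 203.0 GPa, ρ = 7896 kg/m³
  aluminum alloy: E = 72.39 GPa, ρ = 2798 kg/m³
  soda-lime glass: E = 68.59 GPa, ρ = 2499 kg/m³
  brass: E = 99.28 GPa, ρ = 8506 kg/m³
  beryllium: E = 296.5 GPa, ρ = 1858 kg/m³
  silicon carbide: E = 401.6 GPa, ρ = 3130 kg/m³
  beryllium: M = 160 MN·m/kg
  silicon carbide: M = 128 MN·m/kg
  soda-lime glass: M = 27.4 MN·m/kg
  aluminum alloy: M = 25.9 MN·m/kg
  alloy steel: M = 25.7 MN·m/kg
  brass: M = 11.7 MN·m/kg
Beryllium ranks first.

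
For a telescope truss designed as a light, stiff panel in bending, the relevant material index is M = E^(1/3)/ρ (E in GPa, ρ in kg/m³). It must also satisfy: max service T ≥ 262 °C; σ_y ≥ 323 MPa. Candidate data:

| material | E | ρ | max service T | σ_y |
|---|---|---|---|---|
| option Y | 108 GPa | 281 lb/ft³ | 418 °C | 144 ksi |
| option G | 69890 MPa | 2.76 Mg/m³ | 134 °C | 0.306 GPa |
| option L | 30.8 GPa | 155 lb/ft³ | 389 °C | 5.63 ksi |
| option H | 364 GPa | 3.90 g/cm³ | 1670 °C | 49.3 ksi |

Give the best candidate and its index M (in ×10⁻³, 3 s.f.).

option H, M = 1.83×10⁻³

Screen on constraints: max service T ≥ 262 °C; σ_y ≥ 323 MPa. Survivors: option Y, option H.
Normalizing units and computing the index:
  option Y: E = 108.0 GPa, ρ = 4501 kg/m³
  option H: E = 364.0 GPa, ρ = 3900 kg/m³
  option H: M = 1.83×10⁻³
  option Y: M = 1.06×10⁻³
Option H has the largest M.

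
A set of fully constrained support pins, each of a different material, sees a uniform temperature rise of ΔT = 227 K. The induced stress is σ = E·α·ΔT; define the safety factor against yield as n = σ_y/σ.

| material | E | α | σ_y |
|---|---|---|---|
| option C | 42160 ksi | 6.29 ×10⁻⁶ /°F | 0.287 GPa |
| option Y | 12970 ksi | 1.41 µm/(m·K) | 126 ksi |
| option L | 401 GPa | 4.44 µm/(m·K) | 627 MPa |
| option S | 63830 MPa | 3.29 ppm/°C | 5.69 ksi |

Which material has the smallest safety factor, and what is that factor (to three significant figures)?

In consistent units (E in GPa, α in ×10⁻⁶/K, σ_y in MPa):
  option C: E = 290.7, α = 11.3, σ_y = 287.0 → σ = 747 MPa, n = 0.384
  option Y: E = 89.43, α = 1.41, σ_y = 868.7 → σ = 28.6 MPa, n = 30.4
  option L: E = 401.0, α = 4.44, σ_y = 627.0 → σ = 404 MPa, n = 1.55
  option S: E = 63.83, α = 3.29, σ_y = 39.23 → σ = 47.7 MPa, n = 0.823
The minimum is option C at n = 0.384.

option C, n = 0.384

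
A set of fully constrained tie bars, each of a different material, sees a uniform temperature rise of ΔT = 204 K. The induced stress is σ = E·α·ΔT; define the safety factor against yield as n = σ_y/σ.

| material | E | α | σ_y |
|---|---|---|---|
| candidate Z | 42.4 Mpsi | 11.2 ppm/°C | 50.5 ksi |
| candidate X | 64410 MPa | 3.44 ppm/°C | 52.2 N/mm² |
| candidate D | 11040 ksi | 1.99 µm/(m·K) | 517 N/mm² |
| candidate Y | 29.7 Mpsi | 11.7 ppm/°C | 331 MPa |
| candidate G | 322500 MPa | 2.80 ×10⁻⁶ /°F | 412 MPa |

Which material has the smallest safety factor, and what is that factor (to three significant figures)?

In consistent units (E in GPa, α in ×10⁻⁶/K, σ_y in MPa):
  candidate Z: E = 292.3, α = 11.2, σ_y = 348.2 → σ = 668 MPa, n = 0.521
  candidate X: E = 64.41, α = 3.44, σ_y = 52.20 → σ = 45.2 MPa, n = 1.15
  candidate D: E = 76.12, α = 1.99, σ_y = 517.0 → σ = 30.9 MPa, n = 16.7
  candidate Y: E = 204.8, α = 11.7, σ_y = 331.0 → σ = 489 MPa, n = 0.677
  candidate G: E = 322.5, α = 5.04, σ_y = 412.0 → σ = 332 MPa, n = 1.24
The minimum is candidate Z at n = 0.521.

candidate Z, n = 0.521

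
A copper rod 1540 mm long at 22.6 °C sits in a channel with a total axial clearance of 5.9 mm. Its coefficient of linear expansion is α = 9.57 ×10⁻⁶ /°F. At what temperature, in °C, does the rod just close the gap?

245 °C

α = 9.57×10⁻⁶/°F × 9/5 = 17.2×10⁻⁶/K.
α·L₀·ΔT = 5.9 mm ⇒ ΔT = 5.9 / (17.2×10⁻⁶ × 1540.0) = 222.4 K.
T = 22.6 + 222.4 = 245.0 °C.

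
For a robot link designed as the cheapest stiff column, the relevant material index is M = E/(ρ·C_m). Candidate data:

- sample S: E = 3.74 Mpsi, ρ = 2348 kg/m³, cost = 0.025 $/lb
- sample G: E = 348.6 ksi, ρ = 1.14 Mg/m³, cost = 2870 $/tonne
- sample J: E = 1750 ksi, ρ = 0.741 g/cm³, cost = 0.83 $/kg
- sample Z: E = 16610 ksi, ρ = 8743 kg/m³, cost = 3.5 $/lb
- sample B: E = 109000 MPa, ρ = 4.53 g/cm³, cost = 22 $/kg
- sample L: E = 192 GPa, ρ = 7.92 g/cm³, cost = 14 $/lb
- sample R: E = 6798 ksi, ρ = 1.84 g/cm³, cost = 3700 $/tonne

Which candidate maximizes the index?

sample S

In SI units:
  sample S: E = 25.79 GPa, ρ = 2348 kg/m³, cost = 0.05511 $/kg
  sample G: E = 2.404 GPa, ρ = 1140 kg/m³, cost = 2.870 $/kg
  sample J: E = 12.07 GPa, ρ = 741.0 kg/m³, cost = 0.8300 $/kg
  sample Z: E = 114.5 GPa, ρ = 8743 kg/m³, cost = 7.716 $/kg
  sample B: E = 109.0 GPa, ρ = 4530 kg/m³, cost = 22.00 $/kg
  sample L: E = 192.0 GPa, ρ = 7920 kg/m³, cost = 30.86 $/kg
  sample R: E = 46.87 GPa, ρ = 1840 kg/m³, cost = 3.700 $/kg
  sample S: M = 199 MN·m per $
  sample J: M = 19.6 MN·m per $
  sample R: M = 6.88 MN·m per $
  sample Z: M = 1.70 MN·m per $
  sample B: M = 1.09 MN·m per $
  sample L: M = 0.785 MN·m per $
  sample G: M = 0.735 MN·m per $
Sample S has the largest M.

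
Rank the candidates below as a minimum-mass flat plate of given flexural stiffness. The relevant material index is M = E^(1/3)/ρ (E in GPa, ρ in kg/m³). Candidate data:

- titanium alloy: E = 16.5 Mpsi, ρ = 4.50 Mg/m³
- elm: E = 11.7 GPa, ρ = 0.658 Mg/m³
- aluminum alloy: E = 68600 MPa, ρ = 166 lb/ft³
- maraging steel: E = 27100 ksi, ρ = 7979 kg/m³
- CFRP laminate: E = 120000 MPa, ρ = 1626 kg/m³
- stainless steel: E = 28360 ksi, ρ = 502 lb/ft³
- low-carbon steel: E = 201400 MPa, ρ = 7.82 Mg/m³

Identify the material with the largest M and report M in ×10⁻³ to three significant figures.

After converting to SI:
  titanium alloy: E = 113.8 GPa, ρ = 4500 kg/m³
  elm: E = 11.70 GPa, ρ = 658.0 kg/m³
  aluminum alloy: E = 68.60 GPa, ρ = 2659 kg/m³
  maraging steel: E = 186.8 GPa, ρ = 7979 kg/m³
  CFRP laminate: E = 120.0 GPa, ρ = 1626 kg/m³
  stainless steel: E = 195.5 GPa, ρ = 8041 kg/m³
  low-carbon steel: E = 201.4 GPa, ρ = 7820 kg/m³
  elm: M = 3.45×10⁻³
  CFRP laminate: M = 3.03×10⁻³
  aluminum alloy: M = 1.54×10⁻³
  titanium alloy: M = 1.08×10⁻³
  low-carbon steel: M = 0.750×10⁻³
  stainless steel: M = 0.722×10⁻³
  maraging steel: M = 0.716×10⁻³
Elm ranks first.

elm, M = 3.45×10⁻³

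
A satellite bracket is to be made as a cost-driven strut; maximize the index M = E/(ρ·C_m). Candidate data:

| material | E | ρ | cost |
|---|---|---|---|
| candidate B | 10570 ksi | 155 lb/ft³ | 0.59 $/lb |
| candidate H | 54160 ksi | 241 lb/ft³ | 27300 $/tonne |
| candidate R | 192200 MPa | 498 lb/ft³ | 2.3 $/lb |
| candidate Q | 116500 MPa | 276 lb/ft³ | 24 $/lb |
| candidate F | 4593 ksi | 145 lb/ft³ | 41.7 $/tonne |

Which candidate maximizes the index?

In SI units:
  candidate B: E = 72.88 GPa, ρ = 2483 kg/m³, cost = 1.301 $/kg
  candidate H: E = 373.4 GPa, ρ = 3860 kg/m³, cost = 27.30 $/kg
  candidate R: E = 192.2 GPa, ρ = 7977 kg/m³, cost = 5.071 $/kg
  candidate Q: E = 116.5 GPa, ρ = 4421 kg/m³, cost = 52.91 $/kg
  candidate F: E = 31.67 GPa, ρ = 2323 kg/m³, cost = 0.04170 $/kg
  candidate F: M = 327 MN·m per $
  candidate B: M = 22.6 MN·m per $
  candidate R: M = 4.75 MN·m per $
  candidate H: M = 3.54 MN·m per $
  candidate Q: M = 0.498 MN·m per $
Highest index: candidate F.

candidate F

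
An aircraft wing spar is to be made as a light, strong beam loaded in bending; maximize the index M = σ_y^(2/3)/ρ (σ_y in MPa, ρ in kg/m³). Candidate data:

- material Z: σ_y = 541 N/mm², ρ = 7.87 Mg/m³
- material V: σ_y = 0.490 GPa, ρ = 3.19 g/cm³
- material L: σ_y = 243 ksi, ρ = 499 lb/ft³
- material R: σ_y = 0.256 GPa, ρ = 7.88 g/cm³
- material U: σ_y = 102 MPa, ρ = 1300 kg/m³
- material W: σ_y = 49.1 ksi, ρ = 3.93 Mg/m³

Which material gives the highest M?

Normalizing units and computing the index:
  material Z: σ_y = 541.0 MPa, ρ = 7870 kg/m³
  material V: σ_y = 490.0 MPa, ρ = 3190 kg/m³
  material L: σ_y = 1675 MPa, ρ = 7993 kg/m³
  material R: σ_y = 256.0 MPa, ρ = 7880 kg/m³
  material U: σ_y = 102.0 MPa, ρ = 1300 kg/m³
  material W: σ_y = 338.5 MPa, ρ = 3930 kg/m³
  material V: M = 19.5×10⁻³
  material L: M = 17.6×10⁻³
  material U: M = 16.8×10⁻³
  material W: M = 12.4×10⁻³
  material Z: M = 8.44×10⁻³
  material R: M = 5.12×10⁻³
Material V has the largest M.

material V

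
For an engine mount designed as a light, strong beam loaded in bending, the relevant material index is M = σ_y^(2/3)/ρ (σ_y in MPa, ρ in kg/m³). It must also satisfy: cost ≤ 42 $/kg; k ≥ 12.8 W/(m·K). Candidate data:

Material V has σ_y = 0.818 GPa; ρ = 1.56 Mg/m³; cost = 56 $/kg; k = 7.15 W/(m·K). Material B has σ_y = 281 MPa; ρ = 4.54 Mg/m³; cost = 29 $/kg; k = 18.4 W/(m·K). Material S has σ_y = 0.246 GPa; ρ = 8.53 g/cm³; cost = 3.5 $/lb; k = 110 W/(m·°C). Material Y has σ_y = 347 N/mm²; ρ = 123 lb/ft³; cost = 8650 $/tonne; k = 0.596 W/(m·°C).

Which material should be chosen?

material B

Screen on constraints: cost ≤ 42 $/kg; k ≥ 12.8 W/(m·K). Survivors: material B, material S.
Convert each candidate to consistent units, then evaluate M:
  material B: σ_y = 281.0 MPa, ρ = 4540 kg/m³
  material S: σ_y = 246.0 MPa, ρ = 8530 kg/m³
  material B: M = 9.45×10⁻³
  material S: M = 4.60×10⁻³
Material B has the largest M.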